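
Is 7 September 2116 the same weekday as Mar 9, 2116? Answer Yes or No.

Yes

From Mar 9, 2116 to Sep 7, 2116 is 182 days.
182 mod 7 = 0, so they are the same weekday.
(Mar 9, 2116 is a Monday; Sep 7, 2116 is a Monday.)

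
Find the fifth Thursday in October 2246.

October 1, 2246 is a Thursday.
The first Thursday is therefore October 1 (same day).
The fifth Thursday is 1 + 4×7 = October 29.

October 29, 2246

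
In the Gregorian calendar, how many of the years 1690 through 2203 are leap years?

123

Multiples of 4 in [1690,2203]: 128.
Of those, multiples of 100: 6 (not leap unless ÷400).
Multiples of 400: 1.
Leap years = 128 − 6 + 1 = 123.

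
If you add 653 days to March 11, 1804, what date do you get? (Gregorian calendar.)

+365 (one year) → Mar 11, 1805 (288 left).
Mar has 31 days: +21 → Apr 1, 1805 (267 left).
Apr has 30 days: +30 → May 1, 1805 (237 left).
May has 31 days: +31 → Jun 1, 1805 (206 left).
Jun has 30 days: +30 → Jul 1, 1805 (176 left).
Jul has 31 days: +31 → Aug 1, 1805 (145 left).
Aug has 31 days: +31 → Sep 1, 1805 (114 left).
Sep has 30 days: +30 → Oct 1, 1805 (84 left).
Oct has 31 days: +31 → Nov 1, 1805 (53 left).
Nov has 30 days: +30 → Dec 1, 1805 (23 left).
+23 → Dec 24, 1805.

December 24, 1805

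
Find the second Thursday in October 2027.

October 14, 2027

October 1, 2027 is a Friday.
The first Thursday is therefore October 7 (6 days later).
The second Thursday is 7 + 1×7 = October 14.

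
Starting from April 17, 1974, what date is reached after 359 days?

April 11, 1975

Apr has 30 days: +14 → May 1, 1974 (345 left).
May has 31 days: +31 → Jun 1, 1974 (314 left).
Jun has 30 days: +30 → Jul 1, 1974 (284 left).
Jul has 31 days: +31 → Aug 1, 1974 (253 left).
Aug has 31 days: +31 → Sep 1, 1974 (222 left).
Sep has 30 days: +30 → Oct 1, 1974 (192 left).
Oct has 31 days: +31 → Nov 1, 1974 (161 left).
Nov has 30 days: +30 → Dec 1, 1974 (131 left).
Dec has 31 days: +31 → Jan 1, 1975 (100 left).
Jan has 31 days: +31 → Feb 1, 1975 (69 left).
Feb has 28 days: +28 → Mar 1, 1975 (41 left).
Mar has 31 days: +31 → Apr 1, 1975 (10 left).
+10 → Apr 11, 1975.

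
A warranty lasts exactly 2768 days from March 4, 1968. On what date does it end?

October 2, 1975

+365 (one year) → Mar 4, 1969 (2403 left).
+365 (one year) → Mar 4, 1970 (2038 left).
+365 (one year) → Mar 4, 1971 (1673 left).
+366 (one year; includes Feb 29, 1972) → Mar 4, 1972 (1307 left).
+365 (one year) → Mar 4, 1973 (942 left).
+365 (one year) → Mar 4, 1974 (577 left).
+365 (one year) → Mar 4, 1975 (212 left).
Mar has 31 days: +28 → Apr 1, 1975 (184 left).
Apr has 30 days: +30 → May 1, 1975 (154 left).
May has 31 days: +31 → Jun 1, 1975 (123 left).
Jun has 30 days: +30 → Jul 1, 1975 (93 left).
Jul has 31 days: +31 → Aug 1, 1975 (62 left).
Aug has 31 days: +31 → Sep 1, 1975 (31 left).
Sep has 30 days: +30 → Oct 1, 1975 (1 left).
+1 → Oct 2, 1975.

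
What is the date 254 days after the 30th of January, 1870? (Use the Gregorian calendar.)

Jan has 31 days: +2 → Feb 1, 1870 (252 left).
Feb has 28 days: +28 → Mar 1, 1870 (224 left).
Mar has 31 days: +31 → Apr 1, 1870 (193 left).
Apr has 30 days: +30 → May 1, 1870 (163 left).
May has 31 days: +31 → Jun 1, 1870 (132 left).
Jun has 30 days: +30 → Jul 1, 1870 (102 left).
Jul has 31 days: +31 → Aug 1, 1870 (71 left).
Aug has 31 days: +31 → Sep 1, 1870 (40 left).
Sep has 30 days: +30 → Oct 1, 1870 (10 left).
+10 → Oct 11, 1870.

October 11, 1870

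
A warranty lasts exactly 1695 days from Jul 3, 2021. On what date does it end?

February 22, 2026

+365 (one year) → Jul 3, 2022 (1330 left).
+365 (one year) → Jul 3, 2023 (965 left).
+366 (one year; includes Feb 29, 2024) → Jul 3, 2024 (599 left).
+365 (one year) → Jul 3, 2025 (234 left).
Jul has 31 days: +29 → Aug 1, 2025 (205 left).
Aug has 31 days: +31 → Sep 1, 2025 (174 left).
Sep has 30 days: +30 → Oct 1, 2025 (144 left).
Oct has 31 days: +31 → Nov 1, 2025 (113 left).
Nov has 30 days: +30 → Dec 1, 2025 (83 left).
Dec has 31 days: +31 → Jan 1, 2026 (52 left).
Jan has 31 days: +31 → Feb 1, 2026 (21 left).
+21 → Feb 22, 2026.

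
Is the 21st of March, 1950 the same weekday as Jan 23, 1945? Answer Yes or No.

Yes

From Jan 23, 1945 to Mar 21, 1950 is 1883 days.
1883 mod 7 = 0, so they are the same weekday.
(Jan 23, 1945 is a Tuesday; Mar 21, 1950 is a Tuesday.)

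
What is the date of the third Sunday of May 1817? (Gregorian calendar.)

May 18, 1817

May 1, 1817 is a Thursday.
The first Sunday is therefore May 4 (3 days later).
The third Sunday is 4 + 2×7 = May 18.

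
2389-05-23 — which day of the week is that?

Tuesday

Doomsday rule: the anchor day for the 2300s is Wednesday. For year 89: 89÷12 = 7 r 5, and 5÷4 = 1, so 7+5+1 = 13.
Wednesday + 13 ≡ Tuesday — that's 2389's doomsday.
In May the doomsday date is May 9.
May 23 is 14 days after May 9; 14 mod 7 = 0, so Tuesday + 0 = Tuesday.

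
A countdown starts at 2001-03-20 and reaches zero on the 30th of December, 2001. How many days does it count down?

285

Mar 20, 2001 → Apr 20, 2001: 31 days (March has 31).
Apr 20, 2001 → May 20, 2001: 30 days (April has 30).
May 20, 2001 → Jun 20, 2001: 31 days (May has 31).
Jun 20, 2001 → Jul 20, 2001: 30 days (June has 30).
Jul 20, 2001 → Aug 20, 2001: 31 days (July has 31).
Aug 20, 2001 → Sep 20, 2001: 31 days (August has 31).
Sep 20, 2001 → Oct 20, 2001: 30 days (September has 30).
Oct 20, 2001 → Nov 20, 2001: 31 days (October has 31).
Nov 20, 2001 → Dec 20, 2001: 30 days (November has 30).
Dec 20, 2001 → Dec 30, 2001: 10 days.
Total: 285 days.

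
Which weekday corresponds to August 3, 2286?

Doomsday rule: the anchor day for the 2200s is Friday. For year 86: 86÷12 = 7 r 2, and 2÷4 = 0, so 7+2+0 = 9.
Friday + 9 ≡ Sunday — that's 2286's doomsday.
In August the doomsday date is Aug 8.
Aug 3 is 5 days before Aug 8; 5 mod 7 = 5, so Sunday − 5 = Tuesday.

Tuesday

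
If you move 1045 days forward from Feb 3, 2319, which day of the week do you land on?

Wednesday

First find the weekday of Feb 3, 2319. Doomsday rule: the anchor day for the 2300s is Wednesday. For year 19: 19÷12 = 1 r 7, and 7÷4 = 1, so 1+7+1 = 9.
Wednesday + 9 ≡ Friday — that's 2319's doomsday.
In February the doomsday date is Feb 28 (2319 is not a leap year).
Feb 3 is 25 days before Feb 28; 25 mod 7 = 4, so Friday − 4 = Monday.
1045 mod 7 = 2, so 1045 days after a Monday is Monday + 2 = Wednesday.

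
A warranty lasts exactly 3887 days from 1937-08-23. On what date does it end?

April 14, 1948

+365 (one year) → Aug 23, 1938 (3522 left).
+365 (one year) → Aug 23, 1939 (3157 left).
+366 (one year; includes Feb 29, 1940) → Aug 23, 1940 (2791 left).
+365 (one year) → Aug 23, 1941 (2426 left).
+365 (one year) → Aug 23, 1942 (2061 left).
+365 (one year) → Aug 23, 1943 (1696 left).
+366 (one year; includes Feb 29, 1944) → Aug 23, 1944 (1330 left).
+365 (one year) → Aug 23, 1945 (965 left).
+365 (one year) → Aug 23, 1946 (600 left).
+365 (one year) → Aug 23, 1947 (235 left).
Aug has 31 days: +9 → Sep 1, 1947 (226 left).
Sep has 30 days: +30 → Oct 1, 1947 (196 left).
Oct has 31 days: +31 → Nov 1, 1947 (165 left).
Nov has 30 days: +30 → Dec 1, 1947 (135 left).
Dec has 31 days: +31 → Jan 1, 1948 (104 left).
Jan has 31 days: +31 → Feb 1, 1948 (73 left).
Feb has 29 days: +29 → Mar 1, 1948 (44 left).
Mar has 31 days: +31 → Apr 1, 1948 (13 left).
+13 → Apr 14, 1948.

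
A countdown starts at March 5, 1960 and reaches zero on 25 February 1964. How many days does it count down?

Mar 5, 1960 → Mar 5, 1961: 365 days.
Mar 5, 1961 → Mar 5, 1962: 365 days.
Mar 5, 1962 → Mar 5, 1963: 365 days.
Mar 5, 1963 → Apr 5, 1963: 31 days (March has 31).
Apr 5, 1963 → May 5, 1963: 30 days (April has 30).
May 5, 1963 → Jun 5, 1963: 31 days (May has 31).
Jun 5, 1963 → Jul 5, 1963: 30 days (June has 30).
Jul 5, 1963 → Aug 5, 1963: 31 days (July has 31).
Aug 5, 1963 → Sep 5, 1963: 31 days (August has 31).
Sep 5, 1963 → Oct 5, 1963: 30 days (September has 30).
Oct 5, 1963 → Nov 5, 1963: 31 days (October has 31).
Nov 5, 1963 → Dec 5, 1963: 30 days (November has 30).
Dec 5, 1963 → Jan 5, 1964: 31 days (December has 31).
Jan 5, 1964 → Feb 5, 1964: 31 days (January has 31).
Feb 5, 1964 → Feb 25, 1964: 20 days.
Total: 1452 days.

1452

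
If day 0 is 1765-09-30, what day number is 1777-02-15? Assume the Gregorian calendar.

Sep 30, 1765 → Sep 30, 1766: 365 days.
Sep 30, 1766 → Sep 30, 1767: 365 days.
Sep 30, 1767 → Sep 30, 1768: 366 days (Feb 29, 1768 is in that span).
Sep 30, 1768 → Sep 30, 1769: 365 days.
Sep 30, 1769 → Sep 30, 1770: 365 days.
Sep 30, 1770 → Sep 30, 1771: 365 days.
Sep 30, 1771 → Sep 30, 1772: 366 days (Feb 29, 1772 is in that span).
Sep 30, 1772 → Sep 30, 1773: 365 days.
Sep 30, 1773 → Sep 30, 1774: 365 days.
Sep 30, 1774 → Sep 30, 1775: 365 days.
Sep 30, 1775 → Sep 30, 1776: 366 days (Feb 29, 1776 is in that span).
Sep 30, 1776 → Oct 30, 1776: 30 days (September has 30).
Oct 30, 1776 → Nov 30, 1776: 31 days (October has 31).
Nov 30, 1776 → Dec 30, 1776: 30 days (November has 30).
Dec 30, 1776 → Jan 30, 1777: 31 days (December has 31).
Jan 30, 1777 → Feb 15, 1777: 16 days.
Total: 4156 days.

4156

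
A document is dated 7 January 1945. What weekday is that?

January 1, 1945 is a Monday.
Jan 1, 1945 → Jan 7, 1945: 6 days.
Total: 6 days.
6 mod 7 = 6, so Monday + 6 = Sunday.

Sunday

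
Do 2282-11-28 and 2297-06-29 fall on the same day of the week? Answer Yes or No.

From Nov 28, 2282 to Jun 29, 2297 is 5327 days.
5327 mod 7 = 0, so they are the same weekday.
(Nov 28, 2282 is a Tuesday; Jun 29, 2297 is a Tuesday.)

Yes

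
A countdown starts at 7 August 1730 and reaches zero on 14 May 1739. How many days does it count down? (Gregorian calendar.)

Aug 7, 1730 → Aug 7, 1731: 365 days.
Aug 7, 1731 → Aug 7, 1732: 366 days (Feb 29, 1732 is in that span).
Aug 7, 1732 → Aug 7, 1733: 365 days.
Aug 7, 1733 → Aug 7, 1734: 365 days.
Aug 7, 1734 → Aug 7, 1735: 365 days.
Aug 7, 1735 → Aug 7, 1736: 366 days (Feb 29, 1736 is in that span).
Aug 7, 1736 → Aug 7, 1737: 365 days.
Aug 7, 1737 → Aug 7, 1738: 365 days.
Aug 7, 1738 → Sep 7, 1738: 31 days (August has 31).
Sep 7, 1738 → Oct 7, 1738: 30 days (September has 30).
Oct 7, 1738 → Nov 7, 1738: 31 days (October has 31).
Nov 7, 1738 → Dec 7, 1738: 30 days (November has 30).
Dec 7, 1738 → Jan 7, 1739: 31 days (December has 31).
Jan 7, 1739 → Feb 7, 1739: 31 days (January has 31).
Feb 7, 1739 → Mar 7, 1739: 28 days (February has 28).
Mar 7, 1739 → Apr 7, 1739: 31 days (March has 31).
Apr 7, 1739 → May 7, 1739: 30 days (April has 30).
May 7, 1739 → May 14, 1739: 7 days.
Total: 3202 days.

3202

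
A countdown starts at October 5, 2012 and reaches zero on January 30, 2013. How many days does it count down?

Oct 5, 2012 → Nov 5, 2012: 31 days (October has 31).
Nov 5, 2012 → Dec 5, 2012: 30 days (November has 30).
Dec 5, 2012 → Jan 5, 2013: 31 days (December has 31).
Jan 5, 2013 → Jan 30, 2013: 25 days.
Total: 117 days.

117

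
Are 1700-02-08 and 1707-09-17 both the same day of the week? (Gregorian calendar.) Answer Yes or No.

From Feb 8, 1700 to Sep 17, 1707 is 2777 days.
2777 mod 7 = 5, so they are different weekdays.
(Feb 8, 1700 is a Monday; Sep 17, 1707 is a Saturday.)

No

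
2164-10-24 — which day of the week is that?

Wednesday

Doomsday rule: the anchor day for the 2100s is Sunday. For year 64: 64÷12 = 5 r 4, and 4÷4 = 1, so 5+4+1 = 10.
Sunday + 10 ≡ Wednesday — that's 2164's doomsday.
In October the doomsday date is Oct 10.
Oct 24 is 14 days after Oct 10; 14 mod 7 = 0, so Wednesday + 0 = Wednesday.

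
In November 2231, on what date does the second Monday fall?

November 14, 2231

November 1, 2231 is a Tuesday.
The first Monday is therefore November 7 (6 days later).
The second Monday is 7 + 1×7 = November 14.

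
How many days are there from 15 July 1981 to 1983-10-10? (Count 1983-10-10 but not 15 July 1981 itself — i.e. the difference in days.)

Jul 15, 1981 → Jul 15, 1982: 365 days.
Jul 15, 1982 → Jul 15, 1983: 365 days.
Jul 15, 1983 → Aug 15, 1983: 31 days (July has 31).
Aug 15, 1983 → Sep 15, 1983: 31 days (August has 31).
Sep 15, 1983 → Oct 10, 1983: 25 days.
Total: 817 days.

817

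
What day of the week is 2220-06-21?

Doomsday rule: the anchor day for the 2200s is Friday. For year 20: 20÷12 = 1 r 8, and 8÷4 = 2, so 1+8+2 = 11.
Friday + 11 ≡ Tuesday — that's 2220's doomsday.
In June the doomsday date is Jun 6.
Jun 21 is 15 days after Jun 6; 15 mod 7 = 1, so Tuesday + 1 = Wednesday.

Wednesday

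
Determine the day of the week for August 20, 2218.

Thursday

Doomsday rule: the anchor day for the 2200s is Friday. For year 18: 18÷12 = 1 r 6, and 6÷4 = 1, so 1+6+1 = 8.
Friday + 8 ≡ Saturday — that's 2218's doomsday.
In August the doomsday date is Aug 8.
Aug 20 is 12 days after Aug 8; 12 mod 7 = 5, so Saturday + 5 = Thursday.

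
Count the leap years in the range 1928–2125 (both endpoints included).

Multiples of 4 in [1928,2125]: 50.
Of those, multiples of 100: 2 (not leap unless ÷400).
Multiples of 400: 1.
Leap years = 50 − 2 + 1 = 49.

49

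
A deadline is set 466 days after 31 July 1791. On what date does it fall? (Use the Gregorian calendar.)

November 8, 1792

+366 (one year; includes Feb 29, 1792) → Jul 31, 1792 (100 left).
Jul has 31 days: +1 → Aug 1, 1792 (99 left).
Aug has 31 days: +31 → Sep 1, 1792 (68 left).
Sep has 30 days: +30 → Oct 1, 1792 (38 left).
Oct has 31 days: +31 → Nov 1, 1792 (7 left).
+7 → Nov 8, 1792.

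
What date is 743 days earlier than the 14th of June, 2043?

June 1, 2041

−365 (one year) → Jun 14, 2042 (378 left).
−14 → May 31, 2042 (end of May, 31 days; 364 left).
−31 → Apr 30, 2042 (end of Apr, 30 days; 333 left).
−30 → Mar 31, 2042 (end of Mar, 31 days; 303 left).
−31 → Feb 28, 2042 (end of Feb, 28 days; 272 left).
−28 → Jan 31, 2042 (end of Jan, 31 days; 244 left).
−31 → Dec 31, 2041 (end of Dec, 31 days; 213 left).
−31 → Nov 30, 2041 (end of Nov, 30 days; 182 left).
−30 → Oct 31, 2041 (end of Oct, 31 days; 152 left).
−31 → Sep 30, 2041 (end of Sep, 30 days; 121 left).
−30 → Aug 31, 2041 (end of Aug, 31 days; 91 left).
−31 → Jul 31, 2041 (end of Jul, 31 days; 60 left).
−31 → Jun 30, 2041 (end of Jun, 30 days; 29 left).
−29 → Jun 1, 2041.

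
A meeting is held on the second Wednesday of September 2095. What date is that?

September 14, 2095

September 1, 2095 is a Thursday.
The first Wednesday is therefore September 7 (6 days later).
The second Wednesday is 7 + 1×7 = September 14.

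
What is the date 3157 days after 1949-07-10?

March 2, 1958

+365 (one year) → Jul 10, 1950 (2792 left).
+365 (one year) → Jul 10, 1951 (2427 left).
+366 (one year; includes Feb 29, 1952) → Jul 10, 1952 (2061 left).
+365 (one year) → Jul 10, 1953 (1696 left).
+365 (one year) → Jul 10, 1954 (1331 left).
+365 (one year) → Jul 10, 1955 (966 left).
+366 (one year; includes Feb 29, 1956) → Jul 10, 1956 (600 left).
+365 (one year) → Jul 10, 1957 (235 left).
Jul has 31 days: +22 → Aug 1, 1957 (213 left).
Aug has 31 days: +31 → Sep 1, 1957 (182 left).
Sep has 30 days: +30 → Oct 1, 1957 (152 left).
Oct has 31 days: +31 → Nov 1, 1957 (121 left).
Nov has 30 days: +30 → Dec 1, 1957 (91 left).
Dec has 31 days: +31 → Jan 1, 1958 (60 left).
Jan has 31 days: +31 → Feb 1, 1958 (29 left).
Feb has 28 days: +28 → Mar 1, 1958 (1 left).
+1 → Mar 2, 1958.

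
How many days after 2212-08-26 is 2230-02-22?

6389

Aug 26, 2212 → Aug 26, 2213: 365 days.
Aug 26, 2213 → Aug 26, 2214: 365 days.
Aug 26, 2214 → Aug 26, 2215: 365 days.
Aug 26, 2215 → Aug 26, 2216: 366 days (Feb 29, 2216 is in that span).
Aug 26, 2216 → Aug 26, 2217: 365 days.
Aug 26, 2217 → Aug 26, 2218: 365 days.
Aug 26, 2218 → Aug 26, 2219: 365 days.
Aug 26, 2219 → Aug 26, 2220: 366 days (Feb 29, 2220 is in that span).
Aug 26, 2220 → Aug 26, 2221: 365 days.
Aug 26, 2221 → Aug 26, 2222: 365 days.
Aug 26, 2222 → Aug 26, 2223: 365 days.
Aug 26, 2223 → Aug 26, 2224: 366 days (Feb 29, 2224 is in that span).
Aug 26, 2224 → Aug 26, 2225: 365 days.
Aug 26, 2225 → Aug 26, 2226: 365 days.
Aug 26, 2226 → Aug 26, 2227: 365 days.
Aug 26, 2227 → Aug 26, 2228: 366 days (Feb 29, 2228 is in that span).
Aug 26, 2228 → Aug 26, 2229: 365 days.
Aug 26, 2229 → Sep 26, 2229: 31 days (August has 31).
Sep 26, 2229 → Oct 26, 2229: 30 days (September has 30).
Oct 26, 2229 → Nov 26, 2229: 31 days (October has 31).
Nov 26, 2229 → Dec 26, 2229: 30 days (November has 30).
Dec 26, 2229 → Jan 26, 2230: 31 days (December has 31).
Jan 26, 2230 → Feb 22, 2230: 27 days.
Total: 6389 days.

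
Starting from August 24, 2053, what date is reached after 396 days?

September 24, 2054

Aug has 31 days: +8 → Sep 1, 2053 (388 left).
Sep has 30 days: +30 → Oct 1, 2053 (358 left).
Oct has 31 days: +31 → Nov 1, 2053 (327 left).
Nov has 30 days: +30 → Dec 1, 2053 (297 left).
Dec has 31 days: +31 → Jan 1, 2054 (266 left).
Jan has 31 days: +31 → Feb 1, 2054 (235 left).
Feb has 28 days: +28 → Mar 1, 2054 (207 left).
Mar has 31 days: +31 → Apr 1, 2054 (176 left).
Apr has 30 days: +30 → May 1, 2054 (146 left).
May has 31 days: +31 → Jun 1, 2054 (115 left).
Jun has 30 days: +30 → Jul 1, 2054 (85 left).
Jul has 31 days: +31 → Aug 1, 2054 (54 left).
Aug has 31 days: +31 → Sep 1, 2054 (23 left).
+23 → Sep 24, 2054.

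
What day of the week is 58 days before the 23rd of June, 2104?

Saturday

First find the weekday of Jun 23, 2104. Doomsday rule: the anchor day for the 2100s is Sunday. For year 04: 4÷12 = 0 r 4, and 4÷4 = 1, so 0+4+1 = 5.
Sunday + 5 ≡ Friday — that's 2104's doomsday.
In June the doomsday date is Jun 6.
Jun 23 is 17 days after Jun 6; 17 mod 7 = 3, so Friday + 3 = Monday.
58 mod 7 = 2, so 58 days before a Monday is Monday − 2 = Saturday.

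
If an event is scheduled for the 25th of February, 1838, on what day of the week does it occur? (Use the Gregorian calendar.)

Doomsday rule: the anchor day for the 1800s is Friday. For year 38: 38÷12 = 3 r 2, and 2÷4 = 0, so 3+2+0 = 5.
Friday + 5 ≡ Wednesday — that's 1838's doomsday.
In February the doomsday date is Feb 28 (1838 is not a leap year).
Feb 25 is 3 days before Feb 28; 3 mod 7 = 3, so Wednesday − 3 = Sunday.

Sunday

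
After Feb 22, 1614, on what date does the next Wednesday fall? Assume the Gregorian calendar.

February 26, 1614

Feb 22, 1614 is a Saturday.
From Saturday to the next Wednesday is 4 days.
Feb 22, 1614 + 4 = Feb 26, 1614.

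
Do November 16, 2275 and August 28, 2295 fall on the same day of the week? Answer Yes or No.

No

From Nov 16, 2275 to Aug 28, 2295 is 7225 days.
7225 mod 7 = 1, so they are different weekdays.
(Nov 16, 2275 is a Tuesday; Aug 28, 2295 is a Wednesday.)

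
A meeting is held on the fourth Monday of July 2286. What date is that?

July 1, 2286 is a Thursday.
The first Monday is therefore July 5 (4 days later).
The fourth Monday is 5 + 3×7 = July 26.

July 26, 2286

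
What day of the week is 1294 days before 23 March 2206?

Monday

Mar 23, 2206 is a Sunday.
1294 mod 7 = 6, so 1294 days before a Sunday is Sunday − 6 = Monday.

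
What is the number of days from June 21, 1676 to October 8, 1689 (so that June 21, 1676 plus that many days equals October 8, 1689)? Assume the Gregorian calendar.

Jun 21, 1676 → Jun 21, 1677: 365 days.
Jun 21, 1677 → Jun 21, 1678: 365 days.
Jun 21, 1678 → Jun 21, 1679: 365 days.
Jun 21, 1679 → Jun 21, 1680: 366 days (Feb 29, 1680 is in that span).
Jun 21, 1680 → Jun 21, 1681: 365 days.
Jun 21, 1681 → Jun 21, 1682: 365 days.
Jun 21, 1682 → Jun 21, 1683: 365 days.
Jun 21, 1683 → Jun 21, 1684: 366 days (Feb 29, 1684 is in that span).
Jun 21, 1684 → Jun 21, 1685: 365 days.
Jun 21, 1685 → Jun 21, 1686: 365 days.
Jun 21, 1686 → Jun 21, 1687: 365 days.
Jun 21, 1687 → Jun 21, 1688: 366 days (Feb 29, 1688 is in that span).
Jun 21, 1688 → Jun 21, 1689: 365 days.
Jun 21, 1689 → Jul 21, 1689: 30 days (June has 30).
Jul 21, 1689 → Aug 21, 1689: 31 days (July has 31).
Aug 21, 1689 → Sep 21, 1689: 31 days (August has 31).
Sep 21, 1689 → Oct 8, 1689: 17 days.
Total: 4857 days.

4857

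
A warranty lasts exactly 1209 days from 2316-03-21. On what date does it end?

+365 (one year) → Mar 21, 2317 (844 left).
+365 (one year) → Mar 21, 2318 (479 left).
+365 (one year) → Mar 21, 2319 (114 left).
Mar has 31 days: +11 → Apr 1, 2319 (103 left).
Apr has 30 days: +30 → May 1, 2319 (73 left).
May has 31 days: +31 → Jun 1, 2319 (42 left).
Jun has 30 days: +30 → Jul 1, 2319 (12 left).
+12 → Jul 13, 2319.

July 13, 2319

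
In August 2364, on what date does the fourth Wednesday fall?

August 1, 2364 is a Saturday.
The first Wednesday is therefore August 5 (4 days later).
The fourth Wednesday is 5 + 3×7 = August 26.

August 26, 2364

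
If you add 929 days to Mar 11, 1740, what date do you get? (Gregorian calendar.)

+365 (one year) → Mar 11, 1741 (564 left).
+365 (one year) → Mar 11, 1742 (199 left).
Mar has 31 days: +21 → Apr 1, 1742 (178 left).
Apr has 30 days: +30 → May 1, 1742 (148 left).
May has 31 days: +31 → Jun 1, 1742 (117 left).
Jun has 30 days: +30 → Jul 1, 1742 (87 left).
Jul has 31 days: +31 → Aug 1, 1742 (56 left).
Aug has 31 days: +31 → Sep 1, 1742 (25 left).
+25 → Sep 26, 1742.

September 26, 1742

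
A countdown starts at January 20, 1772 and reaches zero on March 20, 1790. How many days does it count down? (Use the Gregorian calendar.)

6634

Jan 20, 1772 → Jan 20, 1773: 366 days (Feb 29, 1772 is in that span).
Jan 20, 1773 → Jan 20, 1774: 365 days.
Jan 20, 1774 → Jan 20, 1775: 365 days.
Jan 20, 1775 → Jan 20, 1776: 365 days.
Jan 20, 1776 → Jan 20, 1777: 366 days (Feb 29, 1776 is in that span).
Jan 20, 1777 → Jan 20, 1778: 365 days.
Jan 20, 1778 → Jan 20, 1779: 365 days.
Jan 20, 1779 → Jan 20, 1780: 365 days.
Jan 20, 1780 → Jan 20, 1781: 366 days (Feb 29, 1780 is in that span).
Jan 20, 1781 → Jan 20, 1782: 365 days.
Jan 20, 1782 → Jan 20, 1783: 365 days.
Jan 20, 1783 → Jan 20, 1784: 365 days.
Jan 20, 1784 → Jan 20, 1785: 366 days (Feb 29, 1784 is in that span).
Jan 20, 1785 → Jan 20, 1786: 365 days.
Jan 20, 1786 → Jan 20, 1787: 365 days.
Jan 20, 1787 → Jan 20, 1788: 365 days.
Jan 20, 1788 → Jan 20, 1789: 366 days (Feb 29, 1788 is in that span).
Jan 20, 1789 → Jan 20, 1790: 365 days.
Jan 20, 1790 → Feb 20, 1790: 31 days (January has 31).
Feb 20, 1790 → Mar 20, 1790: 28 days.
Total: 6634 days.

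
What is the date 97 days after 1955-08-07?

Aug has 31 days: +25 → Sep 1, 1955 (72 left).
Sep has 30 days: +30 → Oct 1, 1955 (42 left).
Oct has 31 days: +31 → Nov 1, 1955 (11 left).
+11 → Nov 12, 1955.

November 12, 1955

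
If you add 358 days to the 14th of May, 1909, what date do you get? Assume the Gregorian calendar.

May 7, 1910

May has 31 days: +18 → Jun 1, 1909 (340 left).
Jun has 30 days: +30 → Jul 1, 1909 (310 left).
Jul has 31 days: +31 → Aug 1, 1909 (279 left).
Aug has 31 days: +31 → Sep 1, 1909 (248 left).
Sep has 30 days: +30 → Oct 1, 1909 (218 left).
Oct has 31 days: +31 → Nov 1, 1909 (187 left).
Nov has 30 days: +30 → Dec 1, 1909 (157 left).
Dec has 31 days: +31 → Jan 1, 1910 (126 left).
Jan has 31 days: +31 → Feb 1, 1910 (95 left).
Feb has 28 days: +28 → Mar 1, 1910 (67 left).
Mar has 31 days: +31 → Apr 1, 1910 (36 left).
Apr has 30 days: +30 → May 1, 1910 (6 left).
+6 → May 7, 1910.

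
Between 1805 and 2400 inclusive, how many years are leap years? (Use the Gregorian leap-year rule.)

Multiples of 4 in [1805,2400]: 149.
Of those, multiples of 100: 6 (not leap unless ÷400).
Multiples of 400: 2.
Leap years = 149 − 6 + 2 = 145.

145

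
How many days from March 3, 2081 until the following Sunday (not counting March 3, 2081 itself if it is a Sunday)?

6

Mar 3, 2081 is a Monday.
From Monday to the next Sunday is 6 days.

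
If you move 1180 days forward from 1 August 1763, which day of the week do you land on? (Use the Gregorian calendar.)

First find the weekday of Aug 1, 1763. Doomsday rule: the anchor day for the 1700s is Sunday. For year 63: 63÷12 = 5 r 3, and 3÷4 = 0, so 5+3+0 = 8.
Sunday + 8 ≡ Monday — that's 1763's doomsday.
In August the doomsday date is Aug 8.
Aug 1 is 7 days before Aug 8; 7 mod 7 = 0, so Monday − 0 = Monday.
1180 mod 7 = 4, so 1180 days after a Monday is Monday + 4 = Friday.

Friday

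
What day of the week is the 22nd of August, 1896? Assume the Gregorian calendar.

Saturday

Doomsday rule: the anchor day for the 1800s is Friday. For year 96: 96÷12 = 8 r 0, and 0÷4 = 0, so 8+0+0 = 8.
Friday + 8 ≡ Saturday — that's 1896's doomsday.
In August the doomsday date is Aug 8.
Aug 22 is 14 days after Aug 8; 14 mod 7 = 0, so Saturday + 0 = Saturday.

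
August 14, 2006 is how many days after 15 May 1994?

May 15, 1994 → May 15, 1995: 365 days.
May 15, 1995 → May 15, 1996: 366 days (Feb 29, 1996 is in that span).
May 15, 1996 → May 15, 1997: 365 days.
May 15, 1997 → May 15, 1998: 365 days.
May 15, 1998 → May 15, 1999: 365 days.
May 15, 1999 → May 15, 2000: 366 days (Feb 29, 2000 is in that span).
May 15, 2000 → May 15, 2001: 365 days.
May 15, 2001 → May 15, 2002: 365 days.
May 15, 2002 → May 15, 2003: 365 days.
May 15, 2003 → May 15, 2004: 366 days (Feb 29, 2004 is in that span).
May 15, 2004 → May 15, 2005: 365 days.
May 15, 2005 → May 15, 2006: 365 days.
May 15, 2006 → Jun 15, 2006: 31 days (May has 31).
Jun 15, 2006 → Jul 15, 2006: 30 days (June has 30).
Jul 15, 2006 → Aug 14, 2006: 30 days.
Total: 4474 days.

4474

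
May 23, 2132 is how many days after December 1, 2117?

5287

Dec 1, 2117 → Dec 1, 2118: 365 days.
Dec 1, 2118 → Dec 1, 2119: 365 days.
Dec 1, 2119 → Dec 1, 2120: 366 days (Feb 29, 2120 is in that span).
Dec 1, 2120 → Dec 1, 2121: 365 days.
Dec 1, 2121 → Dec 1, 2122: 365 days.
Dec 1, 2122 → Dec 1, 2123: 365 days.
Dec 1, 2123 → Dec 1, 2124: 366 days (Feb 29, 2124 is in that span).
Dec 1, 2124 → Dec 1, 2125: 365 days.
Dec 1, 2125 → Dec 1, 2126: 365 days.
Dec 1, 2126 → Dec 1, 2127: 365 days.
Dec 1, 2127 → Dec 1, 2128: 366 days (Feb 29, 2128 is in that span).
Dec 1, 2128 → Dec 1, 2129: 365 days.
Dec 1, 2129 → Dec 1, 2130: 365 days.
Dec 1, 2130 → Dec 1, 2131: 365 days.
Dec 1, 2131 → Jan 1, 2132: 31 days (December has 31).
Jan 1, 2132 → Feb 1, 2132: 31 days (January has 31).
Feb 1, 2132 → Mar 1, 2132: 29 days (February has 29).
Mar 1, 2132 → Apr 1, 2132: 31 days (March has 31).
Apr 1, 2132 → May 1, 2132: 30 days (April has 30).
May 1, 2132 → May 23, 2132: 22 days.
Total: 5287 days.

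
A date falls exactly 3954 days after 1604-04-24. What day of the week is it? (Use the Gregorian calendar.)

First find the weekday of Apr 24, 1604. Doomsday rule: the anchor day for the 1600s is Tuesday. For year 04: 4÷12 = 0 r 4, and 4÷4 = 1, so 0+4+1 = 5.
Tuesday + 5 ≡ Sunday — that's 1604's doomsday.
In April the doomsday date is Apr 4.
Apr 24 is 20 days after Apr 4; 20 mod 7 = 6, so Sunday + 6 = Saturday.
3954 mod 7 = 6, so 3954 days after a Saturday is Saturday + 6 = Friday.

Friday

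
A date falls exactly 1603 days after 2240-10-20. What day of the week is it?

Tuesday

Oct 20, 2240 is a Tuesday.
1603 mod 7 = 0, so 1603 days after a Tuesday is Tuesday + 0 = Tuesday.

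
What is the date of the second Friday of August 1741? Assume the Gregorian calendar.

August 11, 1741

August 1, 1741 is a Tuesday.
The first Friday is therefore August 4 (3 days later).
The second Friday is 4 + 1×7 = August 11.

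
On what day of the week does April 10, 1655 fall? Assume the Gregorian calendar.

Doomsday rule: the anchor day for the 1600s is Tuesday. For year 55: 55÷12 = 4 r 7, and 7÷4 = 1, so 4+7+1 = 12.
Tuesday + 12 ≡ Sunday — that's 1655's doomsday.
In April the doomsday date is Apr 4.
Apr 10 is 6 days after Apr 4; 6 mod 7 = 6, so Sunday + 6 = Saturday.

Saturday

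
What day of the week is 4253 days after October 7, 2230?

Monday

First find the weekday of Oct 7, 2230. Doomsday rule: the anchor day for the 2200s is Friday. For year 30: 30÷12 = 2 r 6, and 6÷4 = 1, so 2+6+1 = 9.
Friday + 9 ≡ Sunday — that's 2230's doomsday.
In October the doomsday date is Oct 10.
Oct 7 is 3 days before Oct 10; 3 mod 7 = 3, so Sunday − 3 = Thursday.
4253 mod 7 = 4, so 4253 days after a Thursday is Thursday + 4 = Monday.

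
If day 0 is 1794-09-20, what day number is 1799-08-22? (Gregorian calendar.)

1797

Sep 20, 1794 → Sep 20, 1795: 365 days.
Sep 20, 1795 → Sep 20, 1796: 366 days (Feb 29, 1796 is in that span).
Sep 20, 1796 → Sep 20, 1797: 365 days.
Sep 20, 1797 → Sep 20, 1798: 365 days.
Sep 20, 1798 → Oct 20, 1798: 30 days (September has 30).
Oct 20, 1798 → Nov 20, 1798: 31 days (October has 31).
Nov 20, 1798 → Dec 20, 1798: 30 days (November has 30).
Dec 20, 1798 → Jan 20, 1799: 31 days (December has 31).
Jan 20, 1799 → Feb 20, 1799: 31 days (January has 31).
Feb 20, 1799 → Mar 20, 1799: 28 days (February has 28).
Mar 20, 1799 → Apr 20, 1799: 31 days (March has 31).
Apr 20, 1799 → May 20, 1799: 30 days (April has 30).
May 20, 1799 → Jun 20, 1799: 31 days (May has 31).
Jun 20, 1799 → Jul 20, 1799: 30 days (June has 30).
Jul 20, 1799 → Aug 20, 1799: 31 days (July has 31).
Aug 20, 1799 → Aug 22, 1799: 2 days.
Total: 1797 days.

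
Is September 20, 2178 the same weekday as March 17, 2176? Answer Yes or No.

Yes

From Mar 17, 2176 to Sep 20, 2178 is 917 days.
917 mod 7 = 0, so they are the same weekday.
(Mar 17, 2176 is a Sunday; Sep 20, 2178 is a Sunday.)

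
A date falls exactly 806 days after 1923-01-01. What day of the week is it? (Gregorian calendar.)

First find the weekday of Jan 1, 1923. Doomsday rule: the anchor day for the 1900s is Wednesday. For year 23: 23÷12 = 1 r 11, and 11÷4 = 2, so 1+11+2 = 14.
Wednesday + 14 ≡ Wednesday — that's 1923's doomsday.
In January the doomsday date is Jan 3 (1923 is not a leap year).
Jan 1 is 2 days before Jan 3; 2 mod 7 = 2, so Wednesday − 2 = Monday.
806 mod 7 = 1, so 806 days after a Monday is Monday + 1 = Tuesday.

Tuesday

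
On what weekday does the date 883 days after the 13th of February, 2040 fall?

Tuesday

Feb 13, 2040 is a Monday.
883 mod 7 = 1, so 883 days after a Monday is Monday + 1 = Tuesday.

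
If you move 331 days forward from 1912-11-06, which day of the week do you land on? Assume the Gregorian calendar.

Nov 6, 1912 is a Wednesday.
331 mod 7 = 2, so 331 days after a Wednesday is Wednesday + 2 = Friday.

Friday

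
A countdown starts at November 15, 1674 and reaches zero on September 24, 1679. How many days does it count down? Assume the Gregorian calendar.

Nov 15, 1674 → Nov 15, 1675: 365 days.
Nov 15, 1675 → Nov 15, 1676: 366 days (Feb 29, 1676 is in that span).
Nov 15, 1676 → Nov 15, 1677: 365 days.
Nov 15, 1677 → Nov 15, 1678: 365 days.
Nov 15, 1678 → Dec 15, 1678: 30 days (November has 30).
Dec 15, 1678 → Jan 15, 1679: 31 days (December has 31).
Jan 15, 1679 → Feb 15, 1679: 31 days (January has 31).
Feb 15, 1679 → Mar 15, 1679: 28 days (February has 28).
Mar 15, 1679 → Apr 15, 1679: 31 days (March has 31).
Apr 15, 1679 → May 15, 1679: 30 days (April has 30).
May 15, 1679 → Jun 15, 1679: 31 days (May has 31).
Jun 15, 1679 → Jul 15, 1679: 30 days (June has 30).
Jul 15, 1679 → Aug 15, 1679: 31 days (July has 31).
Aug 15, 1679 → Sep 15, 1679: 31 days (August has 31).
Sep 15, 1679 → Sep 24, 1679: 9 days.
Total: 1774 days.

1774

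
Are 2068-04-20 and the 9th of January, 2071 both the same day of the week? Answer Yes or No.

Yes

From Apr 20, 2068 to Jan 9, 2071 is 994 days.
994 mod 7 = 0, so they are the same weekday.
(Apr 20, 2068 is a Friday; Jan 9, 2071 is a Friday.)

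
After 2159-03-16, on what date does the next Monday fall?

Mar 16, 2159 is a Friday.
From Friday to the next Monday is 3 days.
Mar 16, 2159 + 3 = Mar 19, 2159.

March 19, 2159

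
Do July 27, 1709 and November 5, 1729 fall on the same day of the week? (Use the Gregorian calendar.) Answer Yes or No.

Yes

From Jul 27, 1709 to Nov 5, 1729 is 7406 days.
7406 mod 7 = 0, so they are the same weekday.
(Jul 27, 1709 is a Saturday; Nov 5, 1729 is a Saturday.)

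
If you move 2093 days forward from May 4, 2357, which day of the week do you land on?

First find the weekday of May 4, 2357. Doomsday rule: the anchor day for the 2300s is Wednesday. For year 57: 57÷12 = 4 r 9, and 9÷4 = 2, so 4+9+2 = 15.
Wednesday + 15 ≡ Thursday — that's 2357's doomsday.
In May the doomsday date is May 9.
May 4 is 5 days before May 9; 5 mod 7 = 5, so Thursday − 5 = Saturday.
2093 mod 7 = 0, so 2093 days after a Saturday is Saturday + 0 = Saturday.

Saturday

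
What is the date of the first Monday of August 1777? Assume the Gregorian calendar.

August 4, 1777

August 1, 1777 is a Friday.
The first Monday is therefore August 4 (3 days later).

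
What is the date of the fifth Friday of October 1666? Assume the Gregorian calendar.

October 1, 1666 is a Friday.
The first Friday is therefore October 1 (same day).
The fifth Friday is 1 + 4×7 = October 29.

October 29, 1666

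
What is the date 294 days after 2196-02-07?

November 27, 2196

Feb has 29 days: +23 → Mar 1, 2196 (271 left).
Mar has 31 days: +31 → Apr 1, 2196 (240 left).
Apr has 30 days: +30 → May 1, 2196 (210 left).
May has 31 days: +31 → Jun 1, 2196 (179 left).
Jun has 30 days: +30 → Jul 1, 2196 (149 left).
Jul has 31 days: +31 → Aug 1, 2196 (118 left).
Aug has 31 days: +31 → Sep 1, 2196 (87 left).
Sep has 30 days: +30 → Oct 1, 2196 (57 left).
Oct has 31 days: +31 → Nov 1, 2196 (26 left).
+26 → Nov 27, 2196.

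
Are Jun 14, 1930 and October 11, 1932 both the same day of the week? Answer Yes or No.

No

From Jun 14, 1930 to Oct 11, 1932 is 850 days.
850 mod 7 = 3, so they are different weekdays.
(Jun 14, 1930 is a Saturday; Oct 11, 1932 is a Tuesday.)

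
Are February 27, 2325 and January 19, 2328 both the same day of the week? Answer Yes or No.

No

From Feb 27, 2325 to Jan 19, 2328 is 1056 days.
1056 mod 7 = 6, so they are different weekdays.
(Feb 27, 2325 is a Friday; Jan 19, 2328 is a Thursday.)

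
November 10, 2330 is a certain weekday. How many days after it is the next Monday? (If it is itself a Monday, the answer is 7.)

7

Nov 10, 2330 is a Monday.
From Monday to the next Monday is 7 days.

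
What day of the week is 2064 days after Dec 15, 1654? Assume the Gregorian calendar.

Monday

First find the weekday of Dec 15, 1654. Doomsday rule: the anchor day for the 1600s is Tuesday. For year 54: 54÷12 = 4 r 6, and 6÷4 = 1, so 4+6+1 = 11.
Tuesday + 11 ≡ Saturday — that's 1654's doomsday.
In December the doomsday date is Dec 12.
Dec 15 is 3 days after Dec 12; 3 mod 7 = 3, so Saturday + 3 = Tuesday.
2064 mod 7 = 6, so 2064 days after a Tuesday is Tuesday + 6 = Monday.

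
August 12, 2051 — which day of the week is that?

January 1, 2051 is a Sunday.
Jan 1, 2051 → Feb 1, 2051: 31 days (January has 31).
Feb 1, 2051 → Mar 1, 2051: 28 days (February has 28).
Mar 1, 2051 → Apr 1, 2051: 31 days (March has 31).
Apr 1, 2051 → May 1, 2051: 30 days (April has 30).
May 1, 2051 → Jun 1, 2051: 31 days (May has 31).
Jun 1, 2051 → Jul 1, 2051: 30 days (June has 30).
Jul 1, 2051 → Aug 1, 2051: 31 days (July has 31).
Aug 1, 2051 → Aug 12, 2051: 11 days.
Total: 223 days.
223 mod 7 = 6, so Sunday + 6 = Saturday.

Saturday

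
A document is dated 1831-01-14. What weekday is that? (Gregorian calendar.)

Friday

Doomsday rule: the anchor day for the 1800s is Friday. For year 31: 31÷12 = 2 r 7, and 7÷4 = 1, so 2+7+1 = 10.
Friday + 10 ≡ Monday — that's 1831's doomsday.
In January the doomsday date is Jan 3 (1831 is not a leap year).
Jan 14 is 11 days after Jan 3; 11 mod 7 = 4, so Monday + 4 = Friday.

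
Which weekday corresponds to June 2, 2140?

Doomsday rule: the anchor day for the 2100s is Sunday. For year 40: 40÷12 = 3 r 4, and 4÷4 = 1, so 3+4+1 = 8.
Sunday + 8 ≡ Monday — that's 2140's doomsday.
In June the doomsday date is Jun 6.
Jun 2 is 4 days before Jun 6; 4 mod 7 = 4, so Monday − 4 = Thursday.

Thursday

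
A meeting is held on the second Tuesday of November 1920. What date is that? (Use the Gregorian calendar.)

November 1, 1920 is a Monday.
The first Tuesday is therefore November 2 (1 days later).
The second Tuesday is 2 + 1×7 = November 9.

November 9, 1920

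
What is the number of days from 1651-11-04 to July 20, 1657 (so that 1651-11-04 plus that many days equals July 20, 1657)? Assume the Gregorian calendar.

2085

Nov 4, 1651 → Nov 4, 1652: 366 days (Feb 29, 1652 is in that span).
Nov 4, 1652 → Nov 4, 1653: 365 days.
Nov 4, 1653 → Nov 4, 1654: 365 days.
Nov 4, 1654 → Nov 4, 1655: 365 days.
Nov 4, 1655 → Nov 4, 1656: 366 days (Feb 29, 1656 is in that span).
Nov 4, 1656 → Dec 4, 1656: 30 days (November has 30).
Dec 4, 1656 → Jan 4, 1657: 31 days (December has 31).
Jan 4, 1657 → Feb 4, 1657: 31 days (January has 31).
Feb 4, 1657 → Mar 4, 1657: 28 days (February has 28).
Mar 4, 1657 → Apr 4, 1657: 31 days (March has 31).
Apr 4, 1657 → May 4, 1657: 30 days (April has 30).
May 4, 1657 → Jun 4, 1657: 31 days (May has 31).
Jun 4, 1657 → Jul 4, 1657: 30 days (June has 30).
Jul 4, 1657 → Jul 20, 1657: 16 days.
Total: 2085 days.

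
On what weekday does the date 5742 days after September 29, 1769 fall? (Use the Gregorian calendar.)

Sunday

First find the weekday of Sep 29, 1769. Doomsday rule: the anchor day for the 1700s is Sunday. For year 69: 69÷12 = 5 r 9, and 9÷4 = 2, so 5+9+2 = 16.
Sunday + 16 ≡ Tuesday — that's 1769's doomsday.
In September the doomsday date is Sep 5.
Sep 29 is 24 days after Sep 5; 24 mod 7 = 3, so Tuesday + 3 = Friday.
5742 mod 7 = 2, so 5742 days after a Friday is Friday + 2 = Sunday.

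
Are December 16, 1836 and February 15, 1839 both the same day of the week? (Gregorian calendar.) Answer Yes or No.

Yes

From Dec 16, 1836 to Feb 15, 1839 is 791 days.
791 mod 7 = 0, so they are the same weekday.
(Dec 16, 1836 is a Friday; Feb 15, 1839 is a Friday.)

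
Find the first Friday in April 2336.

April 3, 2336

April 1, 2336 is a Wednesday.
The first Friday is therefore April 3 (2 days later).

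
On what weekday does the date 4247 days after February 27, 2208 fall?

Feb 27, 2208 is a Saturday.
4247 mod 7 = 5, so 4247 days after a Saturday is Saturday + 5 = Thursday.

Thursday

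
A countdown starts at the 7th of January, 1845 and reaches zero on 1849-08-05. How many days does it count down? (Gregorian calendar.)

Jan 7, 1845 → Jan 7, 1846: 365 days.
Jan 7, 1846 → Jan 7, 1847: 365 days.
Jan 7, 1847 → Jan 7, 1848: 365 days.
Jan 7, 1848 → Jan 7, 1849: 366 days (Feb 29, 1848 is in that span).
Jan 7, 1849 → Feb 7, 1849: 31 days (January has 31).
Feb 7, 1849 → Mar 7, 1849: 28 days (February has 28).
Mar 7, 1849 → Apr 7, 1849: 31 days (March has 31).
Apr 7, 1849 → May 7, 1849: 30 days (April has 30).
May 7, 1849 → Jun 7, 1849: 31 days (May has 31).
Jun 7, 1849 → Jul 7, 1849: 30 days (June has 30).
Jul 7, 1849 → Aug 5, 1849: 29 days.
Total: 1671 days.

1671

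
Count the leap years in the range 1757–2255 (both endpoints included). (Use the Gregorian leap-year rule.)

120

Multiples of 4 in [1757,2255]: 124.
Of those, multiples of 100: 5 (not leap unless ÷400).
Multiples of 400: 1.
Leap years = 124 − 5 + 1 = 120.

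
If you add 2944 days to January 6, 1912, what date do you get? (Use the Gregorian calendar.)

+366 (one year; includes Feb 29, 1912) → Jan 6, 1913 (2578 left).
+365 (one year) → Jan 6, 1914 (2213 left).
+365 (one year) → Jan 6, 1915 (1848 left).
+365 (one year) → Jan 6, 1916 (1483 left).
+366 (one year; includes Feb 29, 1916) → Jan 6, 1917 (1117 left).
+365 (one year) → Jan 6, 1918 (752 left).
+365 (one year) → Jan 6, 1919 (387 left).
Jan has 31 days: +26 → Feb 1, 1919 (361 left).
Feb has 28 days: +28 → Mar 1, 1919 (333 left).
Mar has 31 days: +31 → Apr 1, 1919 (302 left).
Apr has 30 days: +30 → May 1, 1919 (272 left).
May has 31 days: +31 → Jun 1, 1919 (241 left).
Jun has 30 days: +30 → Jul 1, 1919 (211 left).
Jul has 31 days: +31 → Aug 1, 1919 (180 left).
Aug has 31 days: +31 → Sep 1, 1919 (149 left).
Sep has 30 days: +30 → Oct 1, 1919 (119 left).
Oct has 31 days: +31 → Nov 1, 1919 (88 left).
Nov has 30 days: +30 → Dec 1, 1919 (58 left).
Dec has 31 days: +31 → Jan 1, 1920 (27 left).
+27 → Jan 28, 1920.

January 28, 1920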